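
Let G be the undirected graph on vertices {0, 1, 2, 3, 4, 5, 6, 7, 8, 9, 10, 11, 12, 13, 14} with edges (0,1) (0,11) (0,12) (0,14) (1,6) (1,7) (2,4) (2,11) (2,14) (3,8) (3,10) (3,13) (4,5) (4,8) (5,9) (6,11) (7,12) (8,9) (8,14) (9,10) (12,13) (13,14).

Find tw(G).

3

A width-3 tree decomposition is:
Bags: B1 = {1, 6, 7, 12}  B2 = {0, 1, 6, 12}  B3 = {0, 6, 11, 12}  B4 = {0, 11, 12, 13}  B5 = {0, 11, 13, 14}  B6 = {2, 11, 13, 14}  B7 = {2, 3, 13, 14}  B8 = {2, 3, 8, 14}  B9 = {2, 3, 4, 8}  B10 = {3, 4, 8, 10}  B11 = {4, 8, 9, 10}  B12 = {4, 5, 9, 10}
Tree: B1–B2, B2–B3, B3–B4, B4–B5, B5–B6, B6–B7, B7–B8, B8–B9, B9–B10, B10–B11, B11–B12
Every bag has size at most 4, so the width is 4 − 1 = 3 and tw(G) ≤ 3. For the lower bound: the 4 vertex sets {1,6,7}, {12}, {0}, {2,11,13,14} are disjoint, each induces a connected subgraph, and every pair is joined by at least one edge of G. Contracting each set to a single vertex therefore yields K_{4} as a minor, and since treewidth is minor-monotone, tw(G) ≥ tw(K_{4}) = 3. The upper and lower bounds meet at 3, so that is the treewidth.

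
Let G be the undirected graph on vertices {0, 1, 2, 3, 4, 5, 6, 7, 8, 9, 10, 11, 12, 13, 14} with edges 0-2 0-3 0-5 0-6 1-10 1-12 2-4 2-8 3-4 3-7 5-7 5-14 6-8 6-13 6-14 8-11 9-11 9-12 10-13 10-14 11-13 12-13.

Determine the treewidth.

3

A width-3 tree decomposition is:
Bags: B1 = {2, 3, 4, 7}  B2 = {0, 2, 3, 7}  B3 = {0, 2, 5, 7}  B4 = {0, 2, 5, 8}  B5 = {0, 5, 6, 8}  B6 = {5, 6, 8, 14}  B7 = {6, 8, 11, 14}  B8 = {6, 11, 13, 14}  B9 = {10, 11, 13, 14}  B10 = {9, 10, 11, 13}  B11 = {9, 10, 12, 13}  B12 = {1, 9, 10, 12}
Tree: B1–B2, B2–B3, B3–B4, B4–B5, B5–B6, B6–B7, B7–B8, B8–B9, B9–B10, B10–B11, B11–B12
Every bag has size at most 4, so the width is 4 − 1 = 3 and tw(G) ≤ 3. For the lower bound: the 4 vertex sets {3,4,7}, {2}, {0}, {5,6,8,14} are disjoint, each induces a connected subgraph, and every pair is joined by at least one edge of G. Contracting each set to a single vertex therefore yields K_{4} as a minor, and since treewidth is minor-monotone, tw(G) ≥ tw(K_{4}) = 3. The upper and lower bounds meet at 3, so that is the treewidth.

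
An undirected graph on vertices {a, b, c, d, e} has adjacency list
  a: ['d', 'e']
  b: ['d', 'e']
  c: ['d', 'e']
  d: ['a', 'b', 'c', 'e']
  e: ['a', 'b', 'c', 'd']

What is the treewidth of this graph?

A width-2 tree decomposition is:
Bags: B1 = {a, d, e}  B2 = {c, d, e}  B3 = {b, d, e}
Tree: B1–B2, B1–B3
The largest bag has 3 vertices, giving width 2; this decomposition certifies tw(G) ≤ 2. Conversely, {c, d, e} is a clique of size 3, and the vertices of any clique must share a bag in every tree decomposition; so some bag has ≥ 3 vertices and tw(G) ≥ 2. Therefore the treewidth is 2.

2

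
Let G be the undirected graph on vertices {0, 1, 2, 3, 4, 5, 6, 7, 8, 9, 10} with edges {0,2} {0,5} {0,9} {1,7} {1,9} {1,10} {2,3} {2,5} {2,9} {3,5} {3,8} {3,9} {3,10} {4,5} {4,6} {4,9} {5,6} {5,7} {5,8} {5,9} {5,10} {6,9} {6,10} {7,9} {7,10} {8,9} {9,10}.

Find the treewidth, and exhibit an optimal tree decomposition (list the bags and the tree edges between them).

The largest bag has 4 vertices, giving width 3; this decomposition certifies tw(G) ≤ 3. Conversely, {1, 7, 9, 10} is a clique of size 4, and the vertices of any clique must share a bag in every tree decomposition; so some bag has ≥ 4 vertices and tw(G) ≥ 3. Hence tw(G) = 3 exactly.

Treewidth 3.
One optimal decomposition is:
Bags: B1 = {3, 5, 9, 10}  B2 = {2, 3, 5, 9}  B3 = {5, 6, 9, 10}  B4 = {5, 7, 9, 10}  B5 = {4, 5, 6, 9}  B6 = {1, 7, 9, 10}  B7 = {3, 5, 8, 9}  B8 = {0, 2, 5, 9}
Tree: B1–B2, B1–B3, B1–B4, B3–B5, B4–B6, B2–B7, B2–B8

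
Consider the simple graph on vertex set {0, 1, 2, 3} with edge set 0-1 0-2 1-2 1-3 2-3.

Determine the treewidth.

A width-2 tree decomposition is:
Bags: B1 = {0, 1, 2}  B2 = {1, 2, 3}
Tree: B1–B2
Every bag has size at most 3, so the width is 3 − 1 = 2 and tw(G) ≤ 2. On the other hand G contains the 3-clique {0, 1, 2}. A clique must lie in a single bag of any decomposition, so no decomposition can have width below 2. Hence tw(G) = 2 exactly.

2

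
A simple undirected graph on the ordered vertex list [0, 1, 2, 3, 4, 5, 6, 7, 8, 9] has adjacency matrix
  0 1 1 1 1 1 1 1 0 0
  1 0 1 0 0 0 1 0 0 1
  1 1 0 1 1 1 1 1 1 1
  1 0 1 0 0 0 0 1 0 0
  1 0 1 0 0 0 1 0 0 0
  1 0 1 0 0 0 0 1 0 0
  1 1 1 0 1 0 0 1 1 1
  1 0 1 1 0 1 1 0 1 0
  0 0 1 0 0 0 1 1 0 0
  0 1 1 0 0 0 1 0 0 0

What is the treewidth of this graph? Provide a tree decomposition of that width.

Treewidth 3.
One such decomposition:
Bags: B1 = {0, 2, 3, 7}  B2 = {0, 2, 6, 7}  B3 = {0, 2, 4, 6}  B4 = {0, 1, 2, 6}  B5 = {0, 2, 5, 7}  B6 = {1, 2, 6, 9}  B7 = {2, 6, 7, 8}
Tree: B1–B2, B2–B3, B2–B4, B2–B5, B4–B6, B2–B7

Every bag has size at most 4, so the width is 4 − 1 = 3 and tw(G) ≤ 3. Conversely, {0, 2, 3, 7} is a clique of size 4, and the vertices of any clique must share a bag in every tree decomposition; so some bag has ≥ 4 vertices and tw(G) ≥ 3. Hence tw(G) = 3 exactly.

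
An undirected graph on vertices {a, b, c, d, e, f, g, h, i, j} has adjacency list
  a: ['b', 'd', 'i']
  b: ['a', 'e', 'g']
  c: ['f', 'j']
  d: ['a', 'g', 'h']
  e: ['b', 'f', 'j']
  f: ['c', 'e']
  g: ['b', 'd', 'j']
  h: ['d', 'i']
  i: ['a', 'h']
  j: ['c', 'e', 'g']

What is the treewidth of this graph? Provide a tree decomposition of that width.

Treewidth 2.
One such decomposition:
Bags: B1 = {c, e, f}  B2 = {c, e, j}  B3 = {b, e, j}  B4 = {b, g, j}  B5 = {a, b, g}  B6 = {a, d, g}  B7 = {a, d, i}  B8 = {d, h, i}
Tree: B1–B2, B2–B3, B3–B4, B4–B5, B5–B6, B6–B7, B7–B8

Each bag holds 3 vertices, so the decomposition has width 2, which upper-bounds the treewidth. The edges f–c–j–e–f form a cycle, so G is not a tree and its treewidth is at least 2. Therefore the treewidth is 2.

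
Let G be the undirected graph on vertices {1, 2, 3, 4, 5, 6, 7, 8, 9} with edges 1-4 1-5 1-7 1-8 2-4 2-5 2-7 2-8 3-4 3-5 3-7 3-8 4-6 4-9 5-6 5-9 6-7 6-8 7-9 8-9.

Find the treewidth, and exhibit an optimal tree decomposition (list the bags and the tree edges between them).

Every bag has size at most 5, so the width is 5 − 1 = 4 and tw(G) ≤ 4. For the lower bound: the 5 vertex sets {2,8}, {1,5}, {3,7}, {4}, {9} are disjoint, each induces a connected subgraph, and every pair is joined by at least one edge of G. Contracting each set to a single vertex therefore yields K_{5} as a minor, and since treewidth is minor-monotone, tw(G) ≥ tw(K_{5}) = 4. Therefore the treewidth is 4.

Treewidth 4.
Bags: B1 = {2, 4, 5, 7, 8}  B2 = {1, 4, 5, 7, 8}  B3 = {3, 4, 5, 7, 8}  B4 = {4, 5, 7, 8, 9}  B5 = {4, 5, 6, 7, 8}
Tree: B1–B2, B2–B3, B3–B4, B4–B5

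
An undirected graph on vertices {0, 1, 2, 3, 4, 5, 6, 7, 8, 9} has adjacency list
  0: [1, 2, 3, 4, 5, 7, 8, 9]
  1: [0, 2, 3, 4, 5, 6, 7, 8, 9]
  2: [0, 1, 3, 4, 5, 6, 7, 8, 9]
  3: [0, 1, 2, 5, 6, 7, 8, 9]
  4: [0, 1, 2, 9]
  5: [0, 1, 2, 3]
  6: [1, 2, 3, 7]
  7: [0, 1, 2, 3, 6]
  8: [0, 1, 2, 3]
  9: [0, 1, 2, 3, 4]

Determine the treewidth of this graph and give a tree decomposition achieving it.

Each bag holds 5 vertices, so the decomposition has width 4, which upper-bounds the treewidth. Conversely, {0, 1, 2, 3, 8} is a clique of size 5, and the vertices of any clique must share a bag in every tree decomposition; so some bag has ≥ 5 vertices and tw(G) ≥ 4. Combining the bounds, tw(G) = 4.

Treewidth 4.
One such decomposition:
Bags: B1 = {0, 1, 2, 4, 9}  B2 = {0, 1, 2, 3, 9}  B3 = {0, 1, 2, 3, 8}  B4 = {0, 1, 2, 3, 7}  B5 = {1, 2, 3, 6, 7}  B6 = {0, 1, 2, 3, 5}
Tree: B1–B2, B2–B3, B3–B4, B4–B5, B2–B6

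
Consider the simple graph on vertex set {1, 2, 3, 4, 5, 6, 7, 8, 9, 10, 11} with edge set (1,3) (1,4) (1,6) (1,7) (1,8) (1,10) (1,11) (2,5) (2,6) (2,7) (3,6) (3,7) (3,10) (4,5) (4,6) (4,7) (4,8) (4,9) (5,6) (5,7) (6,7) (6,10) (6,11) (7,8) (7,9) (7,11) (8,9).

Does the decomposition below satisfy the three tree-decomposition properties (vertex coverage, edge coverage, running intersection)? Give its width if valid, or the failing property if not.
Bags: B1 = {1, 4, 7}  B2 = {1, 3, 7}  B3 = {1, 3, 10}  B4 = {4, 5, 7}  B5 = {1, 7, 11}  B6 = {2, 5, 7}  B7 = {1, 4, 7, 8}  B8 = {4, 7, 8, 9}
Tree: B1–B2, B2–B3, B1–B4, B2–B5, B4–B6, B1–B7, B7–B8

No — vertex 6 appears in no bag.

A tree decomposition must satisfy three properties: every vertex lies in some bag; for every edge, both endpoints lie together in some bag; and for every vertex, the bags containing it form a connected subtree. Here vertex 6 appears in no bag, so the decomposition is invalid.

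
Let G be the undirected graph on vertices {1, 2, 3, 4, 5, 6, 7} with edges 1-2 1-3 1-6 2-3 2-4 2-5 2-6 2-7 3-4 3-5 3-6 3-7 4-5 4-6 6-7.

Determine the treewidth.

A width-3 tree decomposition is:
Bags: B1 = {1, 2, 3, 6}  B2 = {2, 3, 6, 7}  B3 = {2, 3, 4, 6}  B4 = {2, 3, 4, 5}
Tree: B1–B2, B2–B3, B3–B4
Each bag holds 4 vertices, so the decomposition has width 3, which upper-bounds the treewidth. Conversely, {2, 3, 4, 5} is a clique of size 4, and the vertices of any clique must share a bag in every tree decomposition; so some bag has ≥ 4 vertices and tw(G) ≥ 3. Hence tw(G) = 3 exactly.

3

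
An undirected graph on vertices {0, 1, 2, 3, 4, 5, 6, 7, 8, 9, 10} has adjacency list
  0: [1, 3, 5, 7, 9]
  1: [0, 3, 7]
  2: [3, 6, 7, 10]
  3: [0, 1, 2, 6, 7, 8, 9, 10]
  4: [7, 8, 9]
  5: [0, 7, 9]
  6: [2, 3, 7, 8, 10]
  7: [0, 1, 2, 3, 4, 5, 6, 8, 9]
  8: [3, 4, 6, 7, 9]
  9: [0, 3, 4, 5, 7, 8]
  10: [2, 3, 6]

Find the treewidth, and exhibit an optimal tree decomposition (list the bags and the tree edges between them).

Treewidth 3.
Bags: B1 = {2, 3, 6, 10}  B2 = {2, 3, 6, 7}  B3 = {3, 6, 7, 8}  B4 = {3, 7, 8, 9}  B5 = {0, 3, 7, 9}  B6 = {0, 1, 3, 7}  B7 = {0, 5, 7, 9}  B8 = {4, 7, 8, 9}
Tree: B1–B2, B2–B3, B3–B4, B4–B5, B5–B6, B5–B7, B4–B8

The largest bag has 4 vertices, giving width 3; this decomposition certifies tw(G) ≤ 3. On the other hand G contains the 4-clique {2, 3, 6, 10}. A clique must lie in a single bag of any decomposition, so no decomposition can have width below 3. The upper and lower bounds meet at 3, so that is the treewidth.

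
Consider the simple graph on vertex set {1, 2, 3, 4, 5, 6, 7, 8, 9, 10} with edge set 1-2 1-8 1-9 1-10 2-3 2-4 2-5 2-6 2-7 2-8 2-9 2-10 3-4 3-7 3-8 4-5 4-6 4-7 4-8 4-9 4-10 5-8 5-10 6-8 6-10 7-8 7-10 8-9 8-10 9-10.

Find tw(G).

A width-4 tree decomposition is:
Bags: B1 = {2, 4, 6, 8, 10}  B2 = {2, 4, 7, 8, 10}  B3 = {2, 4, 8, 9, 10}  B4 = {1, 2, 8, 9, 10}  B5 = {2, 3, 4, 7, 8}  B6 = {2, 4, 5, 8, 10}
Tree: B1–B2, B1–B3, B3–B4, B2–B5, B1–B6
The largest bag has 5 vertices, giving width 4; this decomposition certifies tw(G) ≤ 4. For the lower bound, the 5 vertices {1, 2, 8, 9, 10} are pairwise adjacent, and any tree decomposition puts a clique entirely inside one bag — forcing width ≥ 4. Hence tw(G) = 4 exactly.

4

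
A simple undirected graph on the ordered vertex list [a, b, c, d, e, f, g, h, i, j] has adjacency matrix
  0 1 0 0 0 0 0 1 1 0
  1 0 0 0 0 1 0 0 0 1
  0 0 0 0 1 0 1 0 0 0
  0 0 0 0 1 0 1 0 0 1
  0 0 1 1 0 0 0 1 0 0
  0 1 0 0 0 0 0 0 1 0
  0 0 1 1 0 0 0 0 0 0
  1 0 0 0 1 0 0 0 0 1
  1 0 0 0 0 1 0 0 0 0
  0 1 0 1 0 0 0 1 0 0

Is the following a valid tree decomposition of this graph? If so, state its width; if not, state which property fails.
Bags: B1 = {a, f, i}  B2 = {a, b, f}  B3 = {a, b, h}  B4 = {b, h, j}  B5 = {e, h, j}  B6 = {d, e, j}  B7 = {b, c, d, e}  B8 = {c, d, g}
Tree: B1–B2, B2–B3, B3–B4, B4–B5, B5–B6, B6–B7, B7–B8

A tree decomposition must satisfy three properties: every vertex lies in some bag; for every edge, both endpoints lie together in some bag; and for every vertex, the bags containing it form a connected subtree. Here bags containing vertex b are not connected in the tree, so the decomposition is invalid.

No — bags containing vertex b are not connected in the tree.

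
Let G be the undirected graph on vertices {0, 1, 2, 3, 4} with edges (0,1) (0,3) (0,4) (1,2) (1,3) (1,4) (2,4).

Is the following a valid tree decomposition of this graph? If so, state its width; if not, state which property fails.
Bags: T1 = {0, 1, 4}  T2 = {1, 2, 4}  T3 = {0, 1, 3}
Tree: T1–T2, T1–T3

Checking the three conditions: (i) the bags cover all of {0, 1, 2, 3, 4}; (ii) for each edge, some bag contains both endpoints; (iii) the bags containing any fixed vertex form a subtree. All hold, so the decomposition is valid with width 3 − 1 = 2.

Yes; width 2.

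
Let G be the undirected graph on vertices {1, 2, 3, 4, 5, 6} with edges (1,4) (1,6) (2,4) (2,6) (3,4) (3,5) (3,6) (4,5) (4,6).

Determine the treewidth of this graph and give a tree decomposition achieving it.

Treewidth 2.
Bags: B1 = {3, 4, 6}  B2 = {2, 4, 6}  B3 = {1, 4, 6}  B4 = {3, 4, 5}
Tree: B1–B2, B2–B3, B1–B4

Every bag has size at most 3, so the width is 3 − 1 = 2 and tw(G) ≤ 2. Conversely, {3, 4, 5} is a clique of size 3, and the vertices of any clique must share a bag in every tree decomposition; so some bag has ≥ 3 vertices and tw(G) ≥ 2. The upper and lower bounds meet at 2, so that is the treewidth.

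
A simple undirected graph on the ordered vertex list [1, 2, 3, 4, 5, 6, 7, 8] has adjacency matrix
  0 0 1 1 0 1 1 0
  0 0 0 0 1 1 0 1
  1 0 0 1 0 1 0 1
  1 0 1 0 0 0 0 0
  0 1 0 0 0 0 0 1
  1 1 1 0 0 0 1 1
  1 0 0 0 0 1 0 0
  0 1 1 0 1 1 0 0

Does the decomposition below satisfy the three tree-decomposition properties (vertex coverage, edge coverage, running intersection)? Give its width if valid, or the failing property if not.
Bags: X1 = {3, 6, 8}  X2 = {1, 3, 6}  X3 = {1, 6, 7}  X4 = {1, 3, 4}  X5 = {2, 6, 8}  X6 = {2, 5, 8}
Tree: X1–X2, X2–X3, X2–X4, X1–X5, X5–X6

Vertex coverage: the bags together contain {1, 2, 3, 4, 5, 6, 7, 8}, the full vertex set. Edge coverage: each edge of G has both endpoints in at least one bag. Running intersection: for every vertex, the bags containing it form a connected subtree. All three properties hold, so this is a valid tree decomposition of width max|bag| − 1 = 2, and hence tw(G) ≤ 2.

Yes; width 2.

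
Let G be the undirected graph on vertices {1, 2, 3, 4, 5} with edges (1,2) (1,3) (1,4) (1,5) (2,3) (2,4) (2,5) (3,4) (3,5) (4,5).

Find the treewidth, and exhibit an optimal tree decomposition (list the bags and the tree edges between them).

A single bag containing all 5 vertices is trivially a valid decomposition of width 4. On the other hand G contains the 5-clique {1, 2, 3, 4, 5}. A clique must lie in a single bag of any decomposition, so no decomposition can have width below 4. Hence tw(G) = 4 exactly.

Treewidth 4.
One such decomposition:
Bags: B1 = {1, 2, 3, 4, 5}
Tree: (single bag)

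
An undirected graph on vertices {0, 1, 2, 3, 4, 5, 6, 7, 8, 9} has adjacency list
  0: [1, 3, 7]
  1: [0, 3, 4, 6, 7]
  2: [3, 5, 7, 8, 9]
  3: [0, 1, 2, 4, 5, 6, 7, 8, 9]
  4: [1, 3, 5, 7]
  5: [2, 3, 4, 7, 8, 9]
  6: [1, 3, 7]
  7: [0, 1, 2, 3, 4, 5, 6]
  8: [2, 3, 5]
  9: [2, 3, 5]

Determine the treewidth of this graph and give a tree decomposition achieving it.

Each bag holds 4 vertices, so the decomposition has width 3, which upper-bounds the treewidth. On the other hand G contains the 4-clique {2, 3, 5, 8}. A clique must lie in a single bag of any decomposition, so no decomposition can have width below 3. Hence tw(G) = 3 exactly.

Treewidth 3.
One such decomposition:
Bags: B1 = {2, 3, 5, 8}  B2 = {2, 3, 5, 7}  B3 = {2, 3, 5, 9}  B4 = {3, 4, 5, 7}  B5 = {1, 3, 4, 7}  B6 = {0, 1, 3, 7}  B7 = {1, 3, 6, 7}
Tree: B1–B2, B1–B3, B2–B4, B4–B5, B5–B6, B6–B7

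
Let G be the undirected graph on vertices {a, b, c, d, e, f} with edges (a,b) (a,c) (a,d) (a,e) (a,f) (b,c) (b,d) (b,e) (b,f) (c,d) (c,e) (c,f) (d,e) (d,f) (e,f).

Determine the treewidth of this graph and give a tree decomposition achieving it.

With just one bag of size 6, the width is 6 − 1 = 5, so tw(G) ≤ 5. Conversely, {a, b, c, d, e, f} is a clique of size 6, and the vertices of any clique must share a bag in every tree decomposition; so some bag has ≥ 6 vertices and tw(G) ≥ 5. The upper and lower bounds meet at 5, so that is the treewidth.

Treewidth 5.
One optimal decomposition is:
Bags: B1 = {a, b, c, d, e, f}
Tree: (single bag)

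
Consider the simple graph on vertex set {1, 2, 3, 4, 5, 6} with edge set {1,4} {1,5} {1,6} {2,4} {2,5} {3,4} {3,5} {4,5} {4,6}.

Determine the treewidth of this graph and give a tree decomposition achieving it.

Treewidth 2.
One such decomposition:
Bags: B1 = {2, 4, 5}  B2 = {1, 4, 5}  B3 = {3, 4, 5}  B4 = {1, 4, 6}
Tree: B1–B2, B2–B3, B2–B4

Each bag holds 3 vertices, so the decomposition has width 2, which upper-bounds the treewidth. On the other hand G contains the 3-clique {1, 4, 5}. A clique must lie in a single bag of any decomposition, so no decomposition can have width below 2. Combining the bounds, tw(G) = 2.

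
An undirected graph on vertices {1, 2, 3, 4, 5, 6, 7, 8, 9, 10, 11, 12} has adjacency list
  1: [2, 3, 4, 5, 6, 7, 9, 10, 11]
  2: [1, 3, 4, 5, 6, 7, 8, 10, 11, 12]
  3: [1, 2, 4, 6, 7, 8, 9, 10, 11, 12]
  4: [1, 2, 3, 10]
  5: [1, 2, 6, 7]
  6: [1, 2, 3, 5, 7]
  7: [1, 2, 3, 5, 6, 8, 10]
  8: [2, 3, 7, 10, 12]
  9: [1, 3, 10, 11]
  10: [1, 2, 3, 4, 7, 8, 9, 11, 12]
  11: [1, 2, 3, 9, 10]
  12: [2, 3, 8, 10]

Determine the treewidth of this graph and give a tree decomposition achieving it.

Treewidth 4.
One optimal decomposition is:
Bags: B1 = {1, 2, 3, 10, 11}  B2 = {1, 2, 3, 7, 10}  B3 = {2, 3, 7, 8, 10}  B4 = {1, 2, 3, 6, 7}  B5 = {1, 2, 5, 6, 7}  B6 = {1, 3, 9, 10, 11}  B7 = {1, 2, 3, 4, 10}  B8 = {2, 3, 8, 10, 12}
Tree: B1–B2, B2–B3, B2–B4, B4–B5, B1–B6, B1–B7, B3–B8

Every bag has size at most 5, so the width is 5 − 1 = 4 and tw(G) ≤ 4. Conversely, {1, 3, 9, 10, 11} is a clique of size 5, and the vertices of any clique must share a bag in every tree decomposition; so some bag has ≥ 5 vertices and tw(G) ≥ 4. Hence tw(G) = 4 exactly.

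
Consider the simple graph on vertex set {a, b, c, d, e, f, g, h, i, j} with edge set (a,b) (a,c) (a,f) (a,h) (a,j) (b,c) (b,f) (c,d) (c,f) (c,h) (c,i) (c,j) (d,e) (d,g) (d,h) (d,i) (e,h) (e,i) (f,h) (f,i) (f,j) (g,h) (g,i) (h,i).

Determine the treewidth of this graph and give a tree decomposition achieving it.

Treewidth 3.
Bags: B1 = {a, b, c, f}  B2 = {a, c, f, h}  B3 = {a, c, f, j}  B4 = {c, f, h, i}  B5 = {c, d, h, i}  B6 = {d, g, h, i}  B7 = {d, e, h, i}
Tree: B1–B2, B1–B3, B2–B4, B4–B5, B5–B6, B5–B7

The largest bag has 4 vertices, giving width 3; this decomposition certifies tw(G) ≤ 3. For the lower bound, the 4 vertices {a, c, f, j} are pairwise adjacent, and any tree decomposition puts a clique entirely inside one bag — forcing width ≥ 3. Therefore the treewidth is 3.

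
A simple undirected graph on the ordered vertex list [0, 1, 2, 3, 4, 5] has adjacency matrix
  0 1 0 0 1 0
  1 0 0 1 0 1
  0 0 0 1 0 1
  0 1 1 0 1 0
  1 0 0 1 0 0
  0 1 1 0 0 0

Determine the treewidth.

A width-2 tree decomposition is:
Bags: B1 = {0, 3, 4}  B2 = {0, 1, 3}  B3 = {1, 2, 3}  B4 = {1, 2, 5}
Tree: B1–B2, B2–B3, B3–B4
Each bag holds 3 vertices, so the decomposition has width 2, which upper-bounds the treewidth. For the lower bound, G contains the cycle 4–0–1–3–4, so G is not a forest; only forests have treewidth ≤ 1, hence tw(G) ≥ 2. Hence tw(G) = 2 exactly.

2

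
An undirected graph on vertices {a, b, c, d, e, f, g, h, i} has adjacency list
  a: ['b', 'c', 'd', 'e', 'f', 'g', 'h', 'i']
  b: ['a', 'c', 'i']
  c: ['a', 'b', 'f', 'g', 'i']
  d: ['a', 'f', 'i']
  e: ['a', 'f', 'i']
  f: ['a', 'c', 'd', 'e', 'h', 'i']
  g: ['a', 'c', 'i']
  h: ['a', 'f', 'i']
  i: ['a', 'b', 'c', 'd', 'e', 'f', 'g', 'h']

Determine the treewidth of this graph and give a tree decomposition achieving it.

The largest bag has 4 vertices, giving width 3; this decomposition certifies tw(G) ≤ 3. For the lower bound, the 4 vertices {a, c, g, i} are pairwise adjacent, and any tree decomposition puts a clique entirely inside one bag — forcing width ≥ 3. Combining the bounds, tw(G) = 3.

Treewidth 3.
One such decomposition:
Bags: B1 = {a, b, c, i}  B2 = {a, c, f, i}  B3 = {a, e, f, i}  B4 = {a, f, h, i}  B5 = {a, d, f, i}  B6 = {a, c, g, i}
Tree: B1–B2, B2–B3, B2–B4, B2–B5, B1–B6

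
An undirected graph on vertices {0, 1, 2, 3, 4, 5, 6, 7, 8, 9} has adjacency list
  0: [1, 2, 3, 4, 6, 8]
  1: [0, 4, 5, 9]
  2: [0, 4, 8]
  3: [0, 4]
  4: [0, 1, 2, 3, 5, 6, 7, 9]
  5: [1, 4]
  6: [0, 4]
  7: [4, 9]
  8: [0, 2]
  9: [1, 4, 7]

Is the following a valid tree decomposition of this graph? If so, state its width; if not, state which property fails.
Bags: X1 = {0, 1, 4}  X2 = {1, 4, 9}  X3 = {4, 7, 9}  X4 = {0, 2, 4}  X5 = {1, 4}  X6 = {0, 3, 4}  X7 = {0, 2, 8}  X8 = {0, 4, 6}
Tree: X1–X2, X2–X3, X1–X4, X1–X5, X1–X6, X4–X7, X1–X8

No — vertex 5 appears in no bag.

A tree decomposition must satisfy three properties: every vertex lies in some bag; for every edge, both endpoints lie together in some bag; and for every vertex, the bags containing it form a connected subtree. Here vertex 5 appears in no bag, so the decomposition is invalid.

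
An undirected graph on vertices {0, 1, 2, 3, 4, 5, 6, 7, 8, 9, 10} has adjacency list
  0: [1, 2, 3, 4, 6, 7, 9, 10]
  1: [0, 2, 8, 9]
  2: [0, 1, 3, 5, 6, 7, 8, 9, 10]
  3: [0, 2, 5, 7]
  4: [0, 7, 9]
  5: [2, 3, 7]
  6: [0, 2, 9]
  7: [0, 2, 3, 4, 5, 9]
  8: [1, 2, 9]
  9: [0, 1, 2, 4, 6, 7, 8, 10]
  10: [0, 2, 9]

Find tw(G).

A width-3 tree decomposition is:
Bags: B1 = {0, 2, 7, 9}  B2 = {0, 1, 2, 9}  B3 = {0, 2, 9, 10}  B4 = {0, 2, 6, 9}  B5 = {0, 2, 3, 7}  B6 = {2, 3, 5, 7}  B7 = {0, 4, 7, 9}  B8 = {1, 2, 8, 9}
Tree: B1–B2, B2–B3, B2–B4, B1–B5, B5–B6, B1–B7, B2–B8
Every bag has size at most 4, so the width is 4 − 1 = 3 and tw(G) ≤ 3. For the lower bound, the 4 vertices {0, 1, 2, 9} are pairwise adjacent, and any tree decomposition puts a clique entirely inside one bag — forcing width ≥ 3. Therefore the treewidth is 3.

3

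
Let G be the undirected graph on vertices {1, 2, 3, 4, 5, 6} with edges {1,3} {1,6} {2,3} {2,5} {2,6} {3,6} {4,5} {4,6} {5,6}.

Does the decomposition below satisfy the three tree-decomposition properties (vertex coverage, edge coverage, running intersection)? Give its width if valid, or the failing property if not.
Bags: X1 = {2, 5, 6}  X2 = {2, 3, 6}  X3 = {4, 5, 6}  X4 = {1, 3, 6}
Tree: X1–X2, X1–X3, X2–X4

Yes; width 2.

Every vertex of G appears in some bag (union = {1, 2, 3, 4, 5, 6}); every edge is covered by a bag; and for each vertex v the set of bags containing v is connected in the bag tree. The decomposition is therefore valid. The largest bag has 3 vertices, so the width is 2.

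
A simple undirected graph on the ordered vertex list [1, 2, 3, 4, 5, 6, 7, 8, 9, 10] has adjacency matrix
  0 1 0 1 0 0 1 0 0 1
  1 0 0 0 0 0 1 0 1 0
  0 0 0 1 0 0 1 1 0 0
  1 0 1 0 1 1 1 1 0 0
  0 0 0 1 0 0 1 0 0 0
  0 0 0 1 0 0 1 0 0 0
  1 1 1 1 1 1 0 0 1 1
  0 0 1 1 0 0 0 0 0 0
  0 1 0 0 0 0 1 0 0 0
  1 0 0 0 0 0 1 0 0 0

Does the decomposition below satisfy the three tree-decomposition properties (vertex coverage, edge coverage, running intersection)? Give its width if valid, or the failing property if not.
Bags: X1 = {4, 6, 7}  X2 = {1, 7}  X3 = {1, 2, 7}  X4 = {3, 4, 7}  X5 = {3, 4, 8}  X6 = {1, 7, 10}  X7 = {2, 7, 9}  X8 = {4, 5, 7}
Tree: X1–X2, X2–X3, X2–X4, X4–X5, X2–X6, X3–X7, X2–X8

A tree decomposition must satisfy three properties: every vertex lies in some bag; for every edge, both endpoints lie together in some bag; and for every vertex, the bags containing it form a connected subtree. Here edge (4,1) lies in no bag, so the decomposition is invalid.

No — edge (4,1) lies in no bag.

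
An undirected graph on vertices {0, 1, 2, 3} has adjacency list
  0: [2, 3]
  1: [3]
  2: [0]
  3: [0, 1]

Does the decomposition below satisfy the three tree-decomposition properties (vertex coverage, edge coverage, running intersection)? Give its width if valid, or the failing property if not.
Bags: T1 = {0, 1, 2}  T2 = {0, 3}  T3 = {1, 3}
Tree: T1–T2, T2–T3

A tree decomposition must satisfy three properties: every vertex lies in some bag; for every edge, both endpoints lie together in some bag; and for every vertex, the bags containing it form a connected subtree. Here bags containing vertex 1 are not connected in the tree, so the decomposition is invalid.

No — bags containing vertex 1 are not connected in the tree.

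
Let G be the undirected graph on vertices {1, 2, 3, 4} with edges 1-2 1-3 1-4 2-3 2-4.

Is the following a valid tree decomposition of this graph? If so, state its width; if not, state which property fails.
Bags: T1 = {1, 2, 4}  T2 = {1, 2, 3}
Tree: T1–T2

Yes; width 2.

Every vertex of G appears in some bag (union = {1, 2, 3, 4}); every edge is covered by a bag; and for each vertex v the set of bags containing v is connected in the bag tree. The decomposition is therefore valid. The largest bag has 3 vertices, so the width is 2.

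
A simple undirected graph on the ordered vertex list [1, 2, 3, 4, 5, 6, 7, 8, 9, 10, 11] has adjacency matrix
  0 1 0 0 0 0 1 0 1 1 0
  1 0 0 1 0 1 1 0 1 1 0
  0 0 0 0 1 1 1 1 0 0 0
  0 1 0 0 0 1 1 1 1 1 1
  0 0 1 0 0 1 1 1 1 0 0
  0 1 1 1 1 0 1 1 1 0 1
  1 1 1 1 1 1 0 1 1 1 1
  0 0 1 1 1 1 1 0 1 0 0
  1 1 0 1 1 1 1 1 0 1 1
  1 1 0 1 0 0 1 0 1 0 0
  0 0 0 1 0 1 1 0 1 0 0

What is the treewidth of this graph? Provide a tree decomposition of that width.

Every bag has size at most 5, so the width is 5 − 1 = 4 and tw(G) ≤ 4. On the other hand G contains the 5-clique {1, 2, 7, 9, 10}. A clique must lie in a single bag of any decomposition, so no decomposition can have width below 4. The upper and lower bounds meet at 4, so that is the treewidth.

Treewidth 4.
One optimal decomposition is:
Bags: B1 = {4, 6, 7, 8, 9}  B2 = {2, 4, 6, 7, 9}  B3 = {4, 6, 7, 9, 11}  B4 = {2, 4, 7, 9, 10}  B5 = {5, 6, 7, 8, 9}  B6 = {1, 2, 7, 9, 10}  B7 = {3, 5, 6, 7, 8}
Tree: B1–B2, B1–B3, B2–B4, B1–B5, B4–B6, B5–B7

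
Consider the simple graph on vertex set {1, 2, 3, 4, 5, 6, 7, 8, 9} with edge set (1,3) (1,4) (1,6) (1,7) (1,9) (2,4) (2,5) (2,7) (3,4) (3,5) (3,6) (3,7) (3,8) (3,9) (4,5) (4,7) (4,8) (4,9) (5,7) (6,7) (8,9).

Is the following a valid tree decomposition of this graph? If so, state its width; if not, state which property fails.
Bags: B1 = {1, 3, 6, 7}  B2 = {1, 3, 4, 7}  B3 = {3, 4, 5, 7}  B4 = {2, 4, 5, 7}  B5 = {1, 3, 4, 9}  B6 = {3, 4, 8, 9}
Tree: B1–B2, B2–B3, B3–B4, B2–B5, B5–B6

Yes; width 3.

Every vertex of G appears in some bag (union = {1, 2, 3, 4, 5, 6, 7, 8, 9}); every edge is covered by a bag; and for each vertex v the set of bags containing v is connected in the bag tree. The decomposition is therefore valid. The largest bag has 4 vertices, so the width is 3.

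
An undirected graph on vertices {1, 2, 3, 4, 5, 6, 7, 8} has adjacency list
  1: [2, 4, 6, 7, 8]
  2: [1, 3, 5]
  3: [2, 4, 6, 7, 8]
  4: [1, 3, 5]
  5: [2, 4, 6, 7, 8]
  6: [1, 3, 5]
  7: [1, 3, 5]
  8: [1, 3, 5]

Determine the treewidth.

A width-3 tree decomposition is:
Bags: B1 = {1, 3, 5, 8}  B2 = {1, 3, 5, 6}  B3 = {1, 3, 4, 5}  B4 = {1, 3, 5, 7}  B5 = {1, 2, 3, 5}
Tree: B1–B2, B2–B3, B3–B4, B4–B5
Every bag has size at most 4, so the width is 4 − 1 = 3 and tw(G) ≤ 3. For the lower bound: the 4 vertex sets {1,8}, {3,6}, {5}, {4} are disjoint, each induces a connected subgraph, and every pair is joined by at least one edge of G. Contracting each set to a single vertex therefore yields K_{4} as a minor, and since treewidth is minor-monotone, tw(G) ≥ tw(K_{4}) = 3. Therefore the treewidth is 3.

3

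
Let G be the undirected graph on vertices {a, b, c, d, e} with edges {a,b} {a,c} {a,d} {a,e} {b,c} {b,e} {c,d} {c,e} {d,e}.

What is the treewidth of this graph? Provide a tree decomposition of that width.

Treewidth 3.
One such decomposition:
Bags: B1 = {a, b, c, e}  B2 = {a, c, d, e}
Tree: B1–B2

Each bag holds 4 vertices, so the decomposition has width 3, which upper-bounds the treewidth. For the lower bound, the 4 vertices {a, c, d, e} are pairwise adjacent, and any tree decomposition puts a clique entirely inside one bag — forcing width ≥ 3. The upper and lower bounds meet at 3, so that is the treewidth.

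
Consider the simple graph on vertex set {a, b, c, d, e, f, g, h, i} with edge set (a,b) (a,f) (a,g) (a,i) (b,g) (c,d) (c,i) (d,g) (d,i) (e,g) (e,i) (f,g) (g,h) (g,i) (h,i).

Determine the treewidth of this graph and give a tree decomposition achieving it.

Treewidth 2.
One optimal decomposition is:
Bags: B1 = {a, g, i}  B2 = {a, f, g}  B3 = {e, g, i}  B4 = {d, g, i}  B5 = {g, h, i}  B6 = {c, d, i}  B7 = {a, b, g}
Tree: B1–B2, B1–B3, B1–B4, B3–B5, B4–B6, B2–B7

The largest bag has 3 vertices, giving width 2; this decomposition certifies tw(G) ≤ 2. On the other hand G contains the 3-clique {a, f, g}. A clique must lie in a single bag of any decomposition, so no decomposition can have width below 2. Combining the bounds, tw(G) = 2.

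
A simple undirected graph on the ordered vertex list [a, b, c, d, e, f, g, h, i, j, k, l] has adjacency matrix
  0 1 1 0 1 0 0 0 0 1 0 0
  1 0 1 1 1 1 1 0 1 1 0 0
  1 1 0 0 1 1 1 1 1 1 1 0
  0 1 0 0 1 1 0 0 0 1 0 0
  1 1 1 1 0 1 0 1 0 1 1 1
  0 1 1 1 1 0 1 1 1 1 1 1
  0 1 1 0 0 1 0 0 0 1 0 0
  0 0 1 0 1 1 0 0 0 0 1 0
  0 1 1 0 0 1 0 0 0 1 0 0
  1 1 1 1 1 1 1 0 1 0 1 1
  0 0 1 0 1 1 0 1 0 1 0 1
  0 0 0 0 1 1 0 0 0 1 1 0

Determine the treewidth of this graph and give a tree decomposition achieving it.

Every bag has size at most 5, so the width is 5 − 1 = 4 and tw(G) ≤ 4. On the other hand G contains the 5-clique {a, b, c, e, j}. A clique must lie in a single bag of any decomposition, so no decomposition can have width below 4. The upper and lower bounds meet at 4, so that is the treewidth.

Treewidth 4.
One such decomposition:
Bags: B1 = {b, c, f, i, j}  B2 = {b, c, e, f, j}  B3 = {a, b, c, e, j}  B4 = {b, d, e, f, j}  B5 = {c, e, f, j, k}  B6 = {b, c, f, g, j}  B7 = {e, f, j, k, l}  B8 = {c, e, f, h, k}
Tree: B1–B2, B2–B3, B2–B4, B2–B5, B2–B6, B5–B7, B5–B8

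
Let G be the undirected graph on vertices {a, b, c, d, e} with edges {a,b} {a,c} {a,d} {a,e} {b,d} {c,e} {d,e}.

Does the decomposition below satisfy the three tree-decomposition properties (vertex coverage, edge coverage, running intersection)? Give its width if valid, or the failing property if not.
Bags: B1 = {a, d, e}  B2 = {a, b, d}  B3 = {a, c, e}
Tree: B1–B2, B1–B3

Vertex coverage: the bags together contain {a, b, c, d, e}, the full vertex set. Edge coverage: each edge of G has both endpoints in at least one bag. Running intersection: for every vertex, the bags containing it form a connected subtree. All three properties hold, so this is a valid tree decomposition of width max|bag| − 1 = 2, and hence tw(G) ≤ 2.

Yes; width 2.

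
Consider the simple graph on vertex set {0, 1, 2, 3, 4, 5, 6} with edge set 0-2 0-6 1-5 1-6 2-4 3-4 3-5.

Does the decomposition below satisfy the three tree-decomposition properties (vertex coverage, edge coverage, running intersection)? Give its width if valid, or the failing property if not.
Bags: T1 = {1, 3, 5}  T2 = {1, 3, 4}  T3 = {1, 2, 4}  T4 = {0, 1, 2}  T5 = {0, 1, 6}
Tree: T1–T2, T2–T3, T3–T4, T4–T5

Yes; width 2.

Every vertex of G appears in some bag (union = {0, 1, 2, 3, 4, 5, 6}); every edge is covered by a bag; and for each vertex v the set of bags containing v is connected in the bag tree. The decomposition is therefore valid. The largest bag has 3 vertices, so the width is 2.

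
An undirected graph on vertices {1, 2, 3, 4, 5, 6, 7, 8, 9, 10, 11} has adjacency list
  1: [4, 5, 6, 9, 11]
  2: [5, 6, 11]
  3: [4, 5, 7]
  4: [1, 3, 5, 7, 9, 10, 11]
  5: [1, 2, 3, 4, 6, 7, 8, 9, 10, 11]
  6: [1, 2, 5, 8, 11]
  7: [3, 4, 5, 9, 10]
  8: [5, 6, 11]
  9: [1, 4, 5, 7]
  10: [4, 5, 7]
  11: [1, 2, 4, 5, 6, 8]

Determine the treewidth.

A width-3 tree decomposition is:
Bags: B1 = {5, 6, 8, 11}  B2 = {1, 5, 6, 11}  B3 = {1, 4, 5, 11}  B4 = {1, 4, 5, 9}  B5 = {2, 5, 6, 11}  B6 = {4, 5, 7, 9}  B7 = {4, 5, 7, 10}  B8 = {3, 4, 5, 7}
Tree: B1–B2, B2–B3, B3–B4, B2–B5, B4–B6, B6–B7, B6–B8
The largest bag has 4 vertices, giving width 3; this decomposition certifies tw(G) ≤ 3. For the lower bound, the 4 vertices {5, 6, 8, 11} are pairwise adjacent, and any tree decomposition puts a clique entirely inside one bag — forcing width ≥ 3. The upper and lower bounds meet at 3, so that is the treewidth.

3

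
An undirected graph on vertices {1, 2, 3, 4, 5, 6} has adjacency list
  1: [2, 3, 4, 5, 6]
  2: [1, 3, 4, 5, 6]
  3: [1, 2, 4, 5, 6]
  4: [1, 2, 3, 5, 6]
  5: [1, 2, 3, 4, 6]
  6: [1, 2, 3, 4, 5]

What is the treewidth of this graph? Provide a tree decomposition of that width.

A single bag containing all 6 vertices is trivially a valid decomposition of width 5. Conversely, {1, 2, 3, 4, 5, 6} is a clique of size 6, and the vertices of any clique must share a bag in every tree decomposition; so some bag has ≥ 6 vertices and tw(G) ≥ 5. The upper and lower bounds meet at 5, so that is the treewidth.

Treewidth 5.
Bags: B1 = {1, 2, 3, 4, 5, 6}
Tree: (single bag)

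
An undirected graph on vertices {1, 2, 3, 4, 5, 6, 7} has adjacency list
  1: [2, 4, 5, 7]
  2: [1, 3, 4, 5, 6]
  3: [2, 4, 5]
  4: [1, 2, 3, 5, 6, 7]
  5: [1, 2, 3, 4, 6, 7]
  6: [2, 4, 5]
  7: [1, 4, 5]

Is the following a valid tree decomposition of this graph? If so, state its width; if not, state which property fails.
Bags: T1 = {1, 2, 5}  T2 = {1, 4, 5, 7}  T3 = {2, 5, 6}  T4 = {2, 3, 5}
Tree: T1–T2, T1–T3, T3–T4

A tree decomposition must satisfy three properties: every vertex lies in some bag; for every edge, both endpoints lie together in some bag; and for every vertex, the bags containing it form a connected subtree. Here edge (4,2) lies in no bag, so the decomposition is invalid.

No — edge (4,2) lies in no bag.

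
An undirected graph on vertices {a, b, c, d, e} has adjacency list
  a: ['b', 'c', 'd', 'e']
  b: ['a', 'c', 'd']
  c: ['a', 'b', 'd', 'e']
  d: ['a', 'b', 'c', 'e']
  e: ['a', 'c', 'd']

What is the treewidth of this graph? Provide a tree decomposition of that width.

Each bag holds 4 vertices, so the decomposition has width 3, which upper-bounds the treewidth. On the other hand G contains the 4-clique {a, c, d, e}. A clique must lie in a single bag of any decomposition, so no decomposition can have width below 3. The upper and lower bounds meet at 3, so that is the treewidth.

Treewidth 3.
One such decomposition:
Bags: B1 = {a, c, d, e}  B2 = {a, b, c, d}
Tree: B1–B2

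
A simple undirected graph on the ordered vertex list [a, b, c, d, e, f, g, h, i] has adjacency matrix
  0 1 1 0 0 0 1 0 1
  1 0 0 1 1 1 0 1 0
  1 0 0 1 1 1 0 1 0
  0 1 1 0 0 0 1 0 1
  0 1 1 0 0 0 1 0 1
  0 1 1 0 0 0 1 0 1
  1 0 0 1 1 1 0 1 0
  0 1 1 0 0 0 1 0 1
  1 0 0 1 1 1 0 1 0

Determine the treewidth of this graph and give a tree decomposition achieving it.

Each bag holds 5 vertices, so the decomposition has width 4, which upper-bounds the treewidth. For the lower bound: the 5 vertex sets {h,i}, {f,g}, {c,d}, {b}, {e} are disjoint, each induces a connected subgraph, and every pair is joined by at least one edge of G. Contracting each set to a single vertex therefore yields K_{5} as a minor, and since treewidth is minor-monotone, tw(G) ≥ tw(K_{5}) = 4. The upper and lower bounds meet at 4, so that is the treewidth.

Treewidth 4.
One optimal decomposition is:
Bags: B1 = {b, c, g, h, i}  B2 = {b, c, f, g, i}  B3 = {b, c, d, g, i}  B4 = {b, c, e, g, i}  B5 = {a, b, c, g, i}
Tree: B1–B2, B2–B3, B3–B4, B4–B5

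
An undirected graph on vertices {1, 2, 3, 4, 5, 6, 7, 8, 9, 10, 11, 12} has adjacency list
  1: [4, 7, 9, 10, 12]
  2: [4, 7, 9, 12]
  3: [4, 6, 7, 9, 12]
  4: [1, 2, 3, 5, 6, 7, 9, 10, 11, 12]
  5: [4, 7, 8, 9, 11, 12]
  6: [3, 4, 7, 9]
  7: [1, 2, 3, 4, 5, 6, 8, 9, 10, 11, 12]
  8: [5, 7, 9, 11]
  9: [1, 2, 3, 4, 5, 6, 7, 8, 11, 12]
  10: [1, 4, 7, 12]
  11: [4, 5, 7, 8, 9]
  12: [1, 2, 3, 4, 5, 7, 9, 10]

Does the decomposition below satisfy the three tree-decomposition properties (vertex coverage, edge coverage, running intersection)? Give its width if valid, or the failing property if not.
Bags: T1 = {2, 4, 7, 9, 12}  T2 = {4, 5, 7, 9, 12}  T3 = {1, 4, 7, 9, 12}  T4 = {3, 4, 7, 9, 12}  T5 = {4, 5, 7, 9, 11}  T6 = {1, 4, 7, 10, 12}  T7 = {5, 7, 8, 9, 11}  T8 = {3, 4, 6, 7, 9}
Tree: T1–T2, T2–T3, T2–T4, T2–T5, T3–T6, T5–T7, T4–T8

Yes; width 4.

Every vertex of G appears in some bag (union = {1, 2, 3, 4, 5, 6, 7, 8, 9, 10, 11, 12}); every edge is covered by a bag; and for each vertex v the set of bags containing v is connected in the bag tree. The decomposition is therefore valid. The largest bag has 5 vertices, so the width is 4.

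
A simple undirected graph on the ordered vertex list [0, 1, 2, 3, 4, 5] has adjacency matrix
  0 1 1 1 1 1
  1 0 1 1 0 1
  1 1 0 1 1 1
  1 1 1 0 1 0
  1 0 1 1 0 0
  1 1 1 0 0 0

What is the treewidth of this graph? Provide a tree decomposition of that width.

Treewidth 3.
Bags: B1 = {0, 1, 2, 5}  B2 = {0, 1, 2, 3}  B3 = {0, 2, 3, 4}
Tree: B1–B2, B2–B3

Each bag holds 4 vertices, so the decomposition has width 3, which upper-bounds the treewidth. Conversely, {0, 1, 2, 3} is a clique of size 4, and the vertices of any clique must share a bag in every tree decomposition; so some bag has ≥ 4 vertices and tw(G) ≥ 3. Therefore the treewidth is 3.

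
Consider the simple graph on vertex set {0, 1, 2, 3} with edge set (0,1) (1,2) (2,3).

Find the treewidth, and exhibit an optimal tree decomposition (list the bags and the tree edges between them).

Treewidth 1.
One such decomposition:
Bags: B1 = {2, 3}  B2 = {1, 2}  B3 = {0, 1}
Tree: B1–B2, B2–B3

Every bag has size at most 2, so the width is 2 − 1 = 1 and tw(G) ≤ 1. Since G has at least one edge (e.g. 3–2), it is not an edgeless graph, so tw(G) ≥ 1. Combining the bounds, tw(G) = 1.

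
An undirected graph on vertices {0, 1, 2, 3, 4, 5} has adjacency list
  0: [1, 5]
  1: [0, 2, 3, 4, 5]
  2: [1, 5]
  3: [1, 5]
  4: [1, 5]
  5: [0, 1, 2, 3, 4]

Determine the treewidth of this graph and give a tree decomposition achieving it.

Treewidth 2.
One such decomposition:
Bags: B1 = {1, 3, 5}  B2 = {0, 1, 5}  B3 = {1, 2, 5}  B4 = {1, 4, 5}
Tree: B1–B2, B1–B3, B1–B4

Each bag holds 3 vertices, so the decomposition has width 2, which upper-bounds the treewidth. For the lower bound, the 3 vertices {0, 1, 5} are pairwise adjacent, and any tree decomposition puts a clique entirely inside one bag — forcing width ≥ 2. Hence tw(G) = 2 exactly.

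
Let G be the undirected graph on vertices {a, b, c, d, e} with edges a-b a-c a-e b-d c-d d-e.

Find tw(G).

2

A width-2 tree decomposition is:
Bags: B1 = {a, b, d}  B2 = {a, c, d}  B3 = {a, d, e}
Tree: B1–B2, B2–B3
The largest bag has 3 vertices, giving width 2; this decomposition certifies tw(G) ≤ 2. For the lower bound, G contains the cycle a–b–d–c–a, so G is not a forest; only forests have treewidth ≤ 1, hence tw(G) ≥ 2. Hence tw(G) = 2 exactly.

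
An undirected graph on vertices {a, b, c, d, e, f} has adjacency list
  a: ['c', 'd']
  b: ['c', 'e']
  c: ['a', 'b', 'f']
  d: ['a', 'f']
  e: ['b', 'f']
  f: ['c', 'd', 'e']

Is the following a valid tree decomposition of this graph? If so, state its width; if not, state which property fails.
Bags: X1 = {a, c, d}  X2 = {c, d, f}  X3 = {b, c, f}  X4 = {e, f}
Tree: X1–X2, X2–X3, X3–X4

A tree decomposition must satisfy three properties: every vertex lies in some bag; for every edge, both endpoints lie together in some bag; and for every vertex, the bags containing it form a connected subtree. Here edge (b,e) lies in no bag, so the decomposition is invalid.

No — edge (b,e) lies in no bag.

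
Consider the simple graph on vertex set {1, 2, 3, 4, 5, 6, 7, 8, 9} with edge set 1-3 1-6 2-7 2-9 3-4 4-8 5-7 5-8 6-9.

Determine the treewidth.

2

A width-2 tree decomposition is:
Bags: B1 = {5, 7, 8}  B2 = {2, 7, 8}  B3 = {2, 8, 9}  B4 = {6, 8, 9}  B5 = {1, 6, 8}  B6 = {1, 3, 8}  B7 = {3, 4, 8}
Tree: B1–B2, B2–B3, B3–B4, B4–B5, B5–B6, B6–B7
Each bag holds 3 vertices, so the decomposition has width 2, which upper-bounds the treewidth. For the lower bound, G contains the cycle 8–5–7–2–9–6–1–3–4–8, so G is not a forest; only forests have treewidth ≤ 1, hence tw(G) ≥ 2. Therefore the treewidth is 2.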